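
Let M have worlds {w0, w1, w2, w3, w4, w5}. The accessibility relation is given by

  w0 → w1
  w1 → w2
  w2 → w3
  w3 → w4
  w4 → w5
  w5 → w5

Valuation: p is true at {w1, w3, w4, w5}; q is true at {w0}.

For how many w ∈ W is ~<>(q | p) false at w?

5

w0: <>(q | p) is T. ✗
w1: <>(q | p) is F. ✓
w2: <>(q | p) is T. ✗
w3: <>(q | p) is T. ✗
w4: <>(q | p) is T. ✗
w5: <>(q | p) is T. ✗
Satisfying worlds: {w1}.
So ~<>(q | p) fails at the other 5 worlds.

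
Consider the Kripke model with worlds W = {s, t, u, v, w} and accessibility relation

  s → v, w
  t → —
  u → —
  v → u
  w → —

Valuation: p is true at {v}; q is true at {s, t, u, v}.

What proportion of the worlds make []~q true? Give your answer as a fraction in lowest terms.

3/5

s: successors {v, w}; ~q there: v:F, w:T. ✗
t: no successors, so []~q holds vacuously. ✓
u: no successors, so []~q holds vacuously. ✓
v: successors {u}; ~q there: u:F. ✗
w: no successors, so []~q holds vacuously. ✓
That's 3 of 5 worlds, so 3/5.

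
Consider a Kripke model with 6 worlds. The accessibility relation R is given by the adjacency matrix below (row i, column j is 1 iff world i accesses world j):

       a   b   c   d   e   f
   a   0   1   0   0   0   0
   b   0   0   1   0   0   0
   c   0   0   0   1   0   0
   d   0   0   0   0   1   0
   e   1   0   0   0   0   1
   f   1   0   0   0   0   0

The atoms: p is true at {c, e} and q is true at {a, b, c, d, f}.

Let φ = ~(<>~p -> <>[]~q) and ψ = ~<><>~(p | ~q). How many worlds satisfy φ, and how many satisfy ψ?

3 and 2

For ~(<>~p -> <>[]~q):
a: <>~p -> <>[]~q is F. ✓
b: <>~p -> <>[]~q is T. ✗
c: <>~p -> <>[]~q is T. ✗
d: <>~p -> <>[]~q is T. ✗
e: <>~p -> <>[]~q is F. ✓
f: <>~p -> <>[]~q is F. ✓
— 3 worlds.
For ~<><>~(p | ~q):
a: <><>~(p | ~q) is F. ✓
b: <><>~(p | ~q) is T. ✗
c: <><>~(p | ~q) is F. ✓
d: <><>~(p | ~q) is T. ✗
e: <><>~(p | ~q) is T. ✗
f: <><>~(p | ~q) is T. ✗
— 2 worlds.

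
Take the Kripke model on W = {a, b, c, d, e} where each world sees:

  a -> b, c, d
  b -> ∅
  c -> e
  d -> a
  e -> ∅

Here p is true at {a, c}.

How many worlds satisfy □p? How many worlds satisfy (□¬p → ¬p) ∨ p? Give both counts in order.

For □p:
a: successors {b, c, d}; p there: b:F, c:T, d:F. ✗
b: no successors, so □p holds vacuously. ✓
c: successors {e}; p there: e:F. ✗
d: successors {a}; p there: a:T. ✓
e: no successors, so □p holds vacuously. ✓
— 3 worlds.
For (□¬p → ¬p) ∨ p:
a: □¬p → ¬p is T, p is T. ✓
b: □¬p → ¬p is T, p is F. ✓
c: □¬p → ¬p is F, p is T. ✓
d: □¬p → ¬p is T, p is F. ✓
e: □¬p → ¬p is T, p is F. ✓
— 5 worlds.

3 and 5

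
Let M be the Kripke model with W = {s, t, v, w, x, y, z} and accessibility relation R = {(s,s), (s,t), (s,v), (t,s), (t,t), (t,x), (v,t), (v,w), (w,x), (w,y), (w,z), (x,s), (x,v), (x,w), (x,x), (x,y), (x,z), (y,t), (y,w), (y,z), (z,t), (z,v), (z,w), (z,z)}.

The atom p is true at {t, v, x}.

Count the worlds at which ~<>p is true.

0

s: <>p is T. ✗
t: <>p is T. ✗
v: <>p is T. ✗
w: <>p is T. ✗
x: <>p is T. ✗
y: <>p is T. ✗
z: <>p is T. ✗
Satisfying worlds: ∅.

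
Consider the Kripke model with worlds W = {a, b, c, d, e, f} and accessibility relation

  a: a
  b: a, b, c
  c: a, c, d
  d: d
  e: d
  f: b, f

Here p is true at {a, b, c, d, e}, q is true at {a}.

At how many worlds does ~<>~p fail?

a: <>~p is F. ✓
b: <>~p is F. ✓
c: <>~p is F. ✓
d: <>~p is F. ✓
e: <>~p is F. ✓
f: <>~p is T. ✗
Satisfying worlds: {a, b, c, d, e}.
So ~<>~p fails at the other 1 world.

1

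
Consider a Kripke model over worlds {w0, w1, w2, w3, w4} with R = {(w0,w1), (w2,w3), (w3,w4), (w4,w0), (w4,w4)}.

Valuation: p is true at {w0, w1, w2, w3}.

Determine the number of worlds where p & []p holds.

3

w0: p is T, []p is T. ✓
w1: p is T, []p is T. ✓
w2: p is T, []p is T. ✓
w3: p is T, []p is F. ✗
w4: p is F, []p is F. ✗
Satisfying worlds: {w0, w1, w2}.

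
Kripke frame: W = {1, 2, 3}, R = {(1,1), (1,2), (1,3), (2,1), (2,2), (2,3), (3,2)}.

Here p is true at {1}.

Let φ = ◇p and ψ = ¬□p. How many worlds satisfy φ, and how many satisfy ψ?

2 and 3

For ◇p:
1: successors {1, 2, 3}; p there: 1:T, 2:F, 3:F. ✓
2: successors {1, 2, 3}; p there: 1:T, 2:F, 3:F. ✓
3: successors {2}; p there: 2:F. ✗
— 2 worlds.
For ¬□p:
1: □p is F. ✓
2: □p is F. ✓
3: □p is F. ✓
— 3 worlds.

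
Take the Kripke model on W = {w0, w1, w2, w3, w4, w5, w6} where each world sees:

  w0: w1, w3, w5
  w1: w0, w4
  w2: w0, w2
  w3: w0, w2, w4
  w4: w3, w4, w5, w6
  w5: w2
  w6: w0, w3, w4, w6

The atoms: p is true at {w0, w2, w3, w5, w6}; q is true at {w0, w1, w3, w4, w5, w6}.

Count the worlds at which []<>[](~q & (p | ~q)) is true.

1

w0: successors {w1, w3, w5}; <>[](~q & (p | ~q)) there: w1:F, w3:F, w5:F. ✗
w1: successors {w0, w4}; <>[](~q & (p | ~q)) there: w0:T, w4:T. ✓
w2: successors {w0, w2}; <>[](~q & (p | ~q)) there: w0:T, w2:F. ✗
w3: successors {w0, w2, w4}; <>[](~q & (p | ~q)) there: w0:T, w2:F, w4:T. ✗
w4: successors {w3, w4, w5, w6}; <>[](~q & (p | ~q)) there: w3:F, w4:T, w5:F, w6:F. ✗
w5: successors {w2}; <>[](~q & (p | ~q)) there: w2:F. ✗
w6: successors {w0, w3, w4, w6}; <>[](~q & (p | ~q)) there: w0:T, w3:F, w4:T, w6:F. ✗
Satisfying worlds: {w1}.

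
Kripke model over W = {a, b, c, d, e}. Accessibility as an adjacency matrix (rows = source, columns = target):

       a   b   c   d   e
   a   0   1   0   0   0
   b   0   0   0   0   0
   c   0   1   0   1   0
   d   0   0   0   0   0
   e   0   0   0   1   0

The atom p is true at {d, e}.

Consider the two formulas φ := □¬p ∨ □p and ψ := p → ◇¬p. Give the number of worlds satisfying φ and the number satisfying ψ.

4 and 3

For □¬p ∨ □p:
a: □¬p is T, □p is F. ✓
b: □¬p is T, □p is T. ✓
c: □¬p is F, □p is F. ✗
d: □¬p is T, □p is T. ✓
e: □¬p is F, □p is T. ✓
— 4 worlds.
For p → ◇¬p:
a: p is F, ◇¬p is T. ✓
b: p is F, ◇¬p is F. ✓
c: p is F, ◇¬p is T. ✓
d: p is T, ◇¬p is F. ✗
e: p is T, ◇¬p is F. ✗
— 3 worlds.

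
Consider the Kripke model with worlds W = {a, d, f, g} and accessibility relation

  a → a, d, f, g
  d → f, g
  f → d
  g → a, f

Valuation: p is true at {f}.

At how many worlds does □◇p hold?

a: successors {a, d, f, g}; ◇p there: a:T, d:T, f:F, g:T. ✗
d: successors {f, g}; ◇p there: f:F, g:T. ✗
f: successors {d}; ◇p there: d:T. ✓
g: successors {a, f}; ◇p there: a:T, f:F. ✗
Satisfying worlds: {f}.

1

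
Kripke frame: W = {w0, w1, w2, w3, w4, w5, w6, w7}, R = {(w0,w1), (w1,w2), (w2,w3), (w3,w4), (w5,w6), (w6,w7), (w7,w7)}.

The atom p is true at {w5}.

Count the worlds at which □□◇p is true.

w0: successors {w1}; □◇p there: w1:F. ✗
w1: successors {w2}; □◇p there: w2:F. ✗
w2: successors {w3}; □◇p there: w3:F. ✗
w3: successors {w4}; □◇p there: w4:T. ✓
w4: no successors, so □□◇p holds vacuously. ✓
w5: successors {w6}; □◇p there: w6:F. ✗
w6: successors {w7}; □◇p there: w7:F. ✗
w7: successors {w7}; □◇p there: w7:F. ✗
Satisfying worlds: {w3, w4}.

2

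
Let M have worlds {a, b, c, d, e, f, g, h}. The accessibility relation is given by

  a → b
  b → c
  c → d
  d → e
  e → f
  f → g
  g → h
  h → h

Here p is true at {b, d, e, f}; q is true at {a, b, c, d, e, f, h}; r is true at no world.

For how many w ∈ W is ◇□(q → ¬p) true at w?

a: successors {b}; □(q → ¬p) there: b:T. ✓
b: successors {c}; □(q → ¬p) there: c:F. ✗
c: successors {d}; □(q → ¬p) there: d:F. ✗
d: successors {e}; □(q → ¬p) there: e:F. ✗
e: successors {f}; □(q → ¬p) there: f:T. ✓
f: successors {g}; □(q → ¬p) there: g:T. ✓
g: successors {h}; □(q → ¬p) there: h:T. ✓
h: successors {h}; □(q → ¬p) there: h:T. ✓
Satisfying worlds: {a, e, f, g, h}.

5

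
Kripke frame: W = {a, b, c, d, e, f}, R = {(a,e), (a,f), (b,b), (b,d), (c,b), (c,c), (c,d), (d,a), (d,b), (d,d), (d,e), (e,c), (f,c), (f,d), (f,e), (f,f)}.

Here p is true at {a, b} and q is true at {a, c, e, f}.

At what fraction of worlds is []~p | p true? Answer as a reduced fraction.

2/3

a: []~p is T, p is T. ✓
b: []~p is F, p is T. ✓
c: []~p is F, p is F. ✗
d: []~p is F, p is F. ✗
e: []~p is T, p is F. ✓
f: []~p is T, p is F. ✓
That's 4 of 6 worlds, so 4/6 = 2/3.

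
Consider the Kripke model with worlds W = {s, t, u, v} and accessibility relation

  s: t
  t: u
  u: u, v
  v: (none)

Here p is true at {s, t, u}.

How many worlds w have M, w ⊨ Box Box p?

2

s: successors {t}; Box p there: t:T. ✓
t: successors {u}; Box p there: u:F. ✗
u: successors {u, v}; Box p there: u:F, v:T. ✗
v: no successors, so Box Box p holds vacuously. ✓
Satisfying worlds: {s, v}.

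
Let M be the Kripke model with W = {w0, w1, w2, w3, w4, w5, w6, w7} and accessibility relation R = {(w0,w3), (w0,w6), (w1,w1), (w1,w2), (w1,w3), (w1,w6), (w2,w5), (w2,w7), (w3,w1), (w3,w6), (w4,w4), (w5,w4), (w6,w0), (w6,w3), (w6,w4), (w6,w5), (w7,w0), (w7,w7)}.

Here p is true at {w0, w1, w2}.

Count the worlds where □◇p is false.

6

w0: successors {w3, w6}; ◇p there: w3:T, w6:T. ✓
w1: successors {w1, w2, w3, w6}; ◇p there: w1:T, w2:F, w3:T, w6:T. ✗
w2: successors {w5, w7}; ◇p there: w5:F, w7:T. ✗
w3: successors {w1, w6}; ◇p there: w1:T, w6:T. ✓
w4: successors {w4}; ◇p there: w4:F. ✗
w5: successors {w4}; ◇p there: w4:F. ✗
w6: successors {w0, w3, w4, w5}; ◇p there: w0:F, w3:T, w4:F, w5:F. ✗
w7: successors {w0, w7}; ◇p there: w0:F, w7:T. ✗
Satisfying worlds: {w0, w3}.
So □◇p fails at the other 6 worlds.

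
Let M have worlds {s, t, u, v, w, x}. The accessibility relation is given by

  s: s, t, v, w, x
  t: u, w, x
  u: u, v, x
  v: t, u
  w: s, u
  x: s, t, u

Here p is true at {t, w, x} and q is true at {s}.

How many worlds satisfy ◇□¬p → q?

5

s: ◇□¬p is T, q is T. ✓
t: ◇□¬p is T, q is F. ✗
u: ◇□¬p is F, q is F. ✓
v: ◇□¬p is F, q is F. ✓
w: ◇□¬p is F, q is F. ✓
x: ◇□¬p is F, q is F. ✓
Satisfying worlds: {s, u, v, w, x}.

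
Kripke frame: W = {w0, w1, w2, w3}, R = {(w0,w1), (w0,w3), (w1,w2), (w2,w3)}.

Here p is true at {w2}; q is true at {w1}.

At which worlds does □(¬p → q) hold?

{w1, w3}

w0: successors {w1, w3}; ¬p → q there: w1:T, w3:F. ✗
w1: successors {w2}; ¬p → q there: w2:T. ✓
w2: successors {w3}; ¬p → q there: w3:F. ✗
w3: no successors, so □(¬p → q) holds vacuously. ✓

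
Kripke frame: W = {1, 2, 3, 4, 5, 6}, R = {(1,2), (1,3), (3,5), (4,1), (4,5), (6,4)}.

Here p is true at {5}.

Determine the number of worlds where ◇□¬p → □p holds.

4

1: ◇□¬p is T, □p is F. ✗
2: ◇□¬p is F, □p is T. ✓
3: ◇□¬p is T, □p is T. ✓
4: ◇□¬p is T, □p is F. ✗
5: ◇□¬p is F, □p is T. ✓
6: ◇□¬p is F, □p is F. ✓
Satisfying worlds: {2, 3, 5, 6}.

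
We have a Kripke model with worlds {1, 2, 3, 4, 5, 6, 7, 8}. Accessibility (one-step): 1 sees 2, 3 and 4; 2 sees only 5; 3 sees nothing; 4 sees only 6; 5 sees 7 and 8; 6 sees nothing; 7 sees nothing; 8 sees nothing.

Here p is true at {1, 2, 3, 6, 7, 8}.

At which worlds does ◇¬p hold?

{1, 2}

1: successors {2, 3, 4}; ¬p there: 2:F, 3:F, 4:T. ✓
2: successors {5}; ¬p there: 5:T. ✓
3: no successors, so ◇¬p fails. ✗
4: successors {6}; ¬p there: 6:F. ✗
5: successors {7, 8}; ¬p there: 7:F, 8:F. ✗
6: no successors, so ◇¬p fails. ✗
7: no successors, so ◇¬p fails. ✗
8: no successors, so ◇¬p fails. ✗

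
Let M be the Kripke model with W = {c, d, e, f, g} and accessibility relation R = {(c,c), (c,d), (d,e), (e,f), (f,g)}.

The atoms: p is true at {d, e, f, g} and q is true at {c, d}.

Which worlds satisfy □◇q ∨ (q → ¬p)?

{c, e, f, g}

c: □◇q is F, q → ¬p is T. ✓
d: □◇q is F, q → ¬p is F. ✗
e: □◇q is F, q → ¬p is T. ✓
f: □◇q is F, q → ¬p is T. ✓
g: □◇q is T, q → ¬p is T. ✓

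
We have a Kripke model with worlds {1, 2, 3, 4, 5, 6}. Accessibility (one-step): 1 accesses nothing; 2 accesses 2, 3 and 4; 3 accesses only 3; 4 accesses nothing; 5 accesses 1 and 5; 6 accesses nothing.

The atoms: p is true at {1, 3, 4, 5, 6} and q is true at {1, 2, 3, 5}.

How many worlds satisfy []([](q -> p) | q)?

1: no successors, so []([](q -> p) | q) holds vacuously. ✓
2: successors {2, 3, 4}; [](q -> p) | q there: 2:T, 3:T, 4:T. ✓
3: successors {3}; [](q -> p) | q there: 3:T. ✓
4: no successors, so []([](q -> p) | q) holds vacuously. ✓
5: successors {1, 5}; [](q -> p) | q there: 1:T, 5:T. ✓
6: no successors, so []([](q -> p) | q) holds vacuously. ✓
Satisfying worlds: {1, 2, 3, 4, 5, 6}.

6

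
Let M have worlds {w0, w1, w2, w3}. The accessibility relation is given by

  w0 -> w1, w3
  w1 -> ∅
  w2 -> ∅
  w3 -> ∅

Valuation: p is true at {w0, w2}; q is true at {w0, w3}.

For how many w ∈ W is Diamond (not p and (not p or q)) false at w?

3

w0: successors {w1, w3}; not p and (not p or q) there: w1:T, w3:T. ✓
w1: no successors, so Diamond (not p and (not p or q)) fails. ✗
w2: no successors, so Diamond (not p and (not p or q)) fails. ✗
w3: no successors, so Diamond (not p and (not p or q)) fails. ✗
Satisfying worlds: {w0}.
So Diamond (not p and (not p or q)) fails at the other 3 worlds.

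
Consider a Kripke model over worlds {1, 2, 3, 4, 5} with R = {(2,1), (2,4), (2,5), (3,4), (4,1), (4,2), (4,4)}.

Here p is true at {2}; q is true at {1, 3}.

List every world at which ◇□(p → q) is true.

{2, 4}

1: no successors, so ◇□(p → q) fails. ✗
2: successors {1, 4, 5}; □(p → q) there: 1:T, 4:F, 5:T. ✓
3: successors {4}; □(p → q) there: 4:F. ✗
4: successors {1, 2, 4}; □(p → q) there: 1:T, 2:T, 4:F. ✓
5: no successors, so ◇□(p → q) fails. ✗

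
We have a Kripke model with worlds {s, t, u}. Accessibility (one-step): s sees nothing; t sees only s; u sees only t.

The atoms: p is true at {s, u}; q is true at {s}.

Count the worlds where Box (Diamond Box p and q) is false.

s: no successors, so Box (Diamond Box p and q) holds vacuously. ✓
t: successors {s}; Diamond Box p and q there: s:F. ✗
u: successors {t}; Diamond Box p and q there: t:F. ✗
Satisfying worlds: {s}.
So Box (Diamond Box p and q) fails at the other 2 worlds.

2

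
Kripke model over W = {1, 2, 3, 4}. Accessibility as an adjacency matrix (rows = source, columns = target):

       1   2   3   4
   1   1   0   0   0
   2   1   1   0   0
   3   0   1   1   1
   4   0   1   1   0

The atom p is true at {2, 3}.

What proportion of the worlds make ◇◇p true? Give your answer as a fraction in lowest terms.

1: successors {1}; ◇p there: 1:F. ✗
2: successors {1, 2}; ◇p there: 1:F, 2:T. ✓
3: successors {2, 3, 4}; ◇p there: 2:T, 3:T, 4:T. ✓
4: successors {2, 3}; ◇p there: 2:T, 3:T. ✓
That's 3 of 4 worlds, so 3/4.

3/4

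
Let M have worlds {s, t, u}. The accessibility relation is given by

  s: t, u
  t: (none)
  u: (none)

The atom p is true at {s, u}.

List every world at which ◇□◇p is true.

s: successors {t, u}; □◇p there: t:T, u:T. ✓
t: no successors, so ◇□◇p fails. ✗
u: no successors, so ◇□◇p fails. ✗

{s}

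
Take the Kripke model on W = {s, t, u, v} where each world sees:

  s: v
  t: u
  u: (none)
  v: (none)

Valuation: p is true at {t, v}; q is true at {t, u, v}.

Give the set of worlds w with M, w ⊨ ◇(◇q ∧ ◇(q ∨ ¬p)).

s: successors {v}; ◇q ∧ ◇(q ∨ ¬p) there: v:F. ✗
t: successors {u}; ◇q ∧ ◇(q ∨ ¬p) there: u:F. ✗
u: no successors, so ◇(◇q ∧ ◇(q ∨ ¬p)) fails. ✗
v: no successors, so ◇(◇q ∧ ◇(q ∨ ¬p)) fails. ✗

∅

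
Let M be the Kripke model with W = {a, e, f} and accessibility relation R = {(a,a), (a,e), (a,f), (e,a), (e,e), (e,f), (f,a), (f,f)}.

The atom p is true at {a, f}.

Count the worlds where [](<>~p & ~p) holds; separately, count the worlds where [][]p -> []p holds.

0 and 3

For [](<>~p & ~p):
a: successors {a, e, f}; <>~p & ~p there: a:F, e:T, f:F. ✗
e: successors {a, e, f}; <>~p & ~p there: a:F, e:T, f:F. ✗
f: successors {a, f}; <>~p & ~p there: a:F, f:F. ✗
— 0 worlds.
For [][]p -> []p:
a: [][]p is F, []p is F. ✓
e: [][]p is F, []p is F. ✓
f: [][]p is F, []p is T. ✓
— 3 worlds.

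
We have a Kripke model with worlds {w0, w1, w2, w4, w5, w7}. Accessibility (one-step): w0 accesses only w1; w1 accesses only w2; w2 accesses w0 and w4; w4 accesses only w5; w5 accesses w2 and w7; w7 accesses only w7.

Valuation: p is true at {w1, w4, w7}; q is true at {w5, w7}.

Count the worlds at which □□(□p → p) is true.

w0: successors {w1}; □(□p → p) there: w1:T. ✓
w1: successors {w2}; □(□p → p) there: w2:F. ✗
w2: successors {w0, w4}; □(□p → p) there: w0:T, w4:T. ✓
w4: successors {w5}; □(□p → p) there: w5:T. ✓
w5: successors {w2, w7}; □(□p → p) there: w2:F, w7:T. ✗
w7: successors {w7}; □(□p → p) there: w7:T. ✓
Satisfying worlds: {w0, w2, w4, w7}.

4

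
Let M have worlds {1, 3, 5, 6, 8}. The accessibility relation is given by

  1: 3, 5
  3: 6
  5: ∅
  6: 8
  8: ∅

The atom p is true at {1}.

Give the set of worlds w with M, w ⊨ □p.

1: successors {3, 5}; p there: 3:F, 5:F. ✗
3: successors {6}; p there: 6:F. ✗
5: no successors, so □p holds vacuously. ✓
6: successors {8}; p there: 8:F. ✗
8: no successors, so □p holds vacuously. ✓

{5, 8}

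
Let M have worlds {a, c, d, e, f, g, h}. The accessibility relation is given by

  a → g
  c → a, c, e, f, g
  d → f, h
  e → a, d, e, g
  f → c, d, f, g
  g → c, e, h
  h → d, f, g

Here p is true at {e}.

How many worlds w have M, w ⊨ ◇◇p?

a: successors {g}; ◇p there: g:T. ✓
c: successors {a, c, e, f, g}; ◇p there: a:F, c:T, e:T, f:F, g:T. ✓
d: successors {f, h}; ◇p there: f:F, h:F. ✗
e: successors {a, d, e, g}; ◇p there: a:F, d:F, e:T, g:T. ✓
f: successors {c, d, f, g}; ◇p there: c:T, d:F, f:F, g:T. ✓
g: successors {c, e, h}; ◇p there: c:T, e:T, h:F. ✓
h: successors {d, f, g}; ◇p there: d:F, f:F, g:T. ✓
Satisfying worlds: {a, c, e, f, g, h}.

6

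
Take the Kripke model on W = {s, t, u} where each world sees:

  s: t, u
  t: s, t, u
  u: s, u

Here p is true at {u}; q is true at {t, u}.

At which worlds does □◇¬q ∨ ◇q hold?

s: □◇¬q is T, ◇q is T. ✓
t: □◇¬q is F, ◇q is T. ✓
u: □◇¬q is F, ◇q is T. ✓

{s, t, u}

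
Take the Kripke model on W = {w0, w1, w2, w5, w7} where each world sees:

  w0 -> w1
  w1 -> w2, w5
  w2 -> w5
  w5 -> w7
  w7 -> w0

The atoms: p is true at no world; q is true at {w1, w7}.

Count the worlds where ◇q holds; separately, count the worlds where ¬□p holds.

For ◇q:
w0: successors {w1}; q there: w1:T. ✓
w1: successors {w2, w5}; q there: w2:F, w5:F. ✗
w2: successors {w5}; q there: w5:F. ✗
w5: successors {w7}; q there: w7:T. ✓
w7: successors {w0}; q there: w0:F. ✗
— 2 worlds.
For ¬□p:
w0: □p is F. ✓
w1: □p is F. ✓
w2: □p is F. ✓
w5: □p is F. ✓
w7: □p is F. ✓
— 5 worlds.

2 and 5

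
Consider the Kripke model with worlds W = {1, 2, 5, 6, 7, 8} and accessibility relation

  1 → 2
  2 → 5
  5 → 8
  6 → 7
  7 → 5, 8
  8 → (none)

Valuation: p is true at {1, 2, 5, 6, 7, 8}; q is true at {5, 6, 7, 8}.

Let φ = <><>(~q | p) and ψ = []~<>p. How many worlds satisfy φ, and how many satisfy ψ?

4 and 2

For <><>(~q | p):
1: successors {2}; <>(~q | p) there: 2:T. ✓
2: successors {5}; <>(~q | p) there: 5:T. ✓
5: successors {8}; <>(~q | p) there: 8:F. ✗
6: successors {7}; <>(~q | p) there: 7:T. ✓
7: successors {5, 8}; <>(~q | p) there: 5:T, 8:F. ✓
8: no successors, so <><>(~q | p) fails. ✗
— 4 worlds.
For []~<>p:
1: successors {2}; ~<>p there: 2:F. ✗
2: successors {5}; ~<>p there: 5:F. ✗
5: successors {8}; ~<>p there: 8:T. ✓
6: successors {7}; ~<>p there: 7:F. ✗
7: successors {5, 8}; ~<>p there: 5:F, 8:T. ✗
8: no successors, so []~<>p holds vacuously. ✓
— 2 worlds.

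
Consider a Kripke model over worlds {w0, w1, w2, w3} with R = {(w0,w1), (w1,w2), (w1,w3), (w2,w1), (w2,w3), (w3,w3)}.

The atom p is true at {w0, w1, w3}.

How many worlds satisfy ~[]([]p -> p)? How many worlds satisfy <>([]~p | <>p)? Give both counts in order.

For ~[]([]p -> p):
w0: []([]p -> p) is T. ✗
w1: []([]p -> p) is F. ✓
w2: []([]p -> p) is T. ✗
w3: []([]p -> p) is T. ✗
— 1 world.
For <>([]~p | <>p):
w0: successors {w1}; []~p | <>p there: w1:T. ✓
w1: successors {w2, w3}; []~p | <>p there: w2:T, w3:T. ✓
w2: successors {w1, w3}; []~p | <>p there: w1:T, w3:T. ✓
w3: successors {w3}; []~p | <>p there: w3:T. ✓
— 4 worlds.

1 and 4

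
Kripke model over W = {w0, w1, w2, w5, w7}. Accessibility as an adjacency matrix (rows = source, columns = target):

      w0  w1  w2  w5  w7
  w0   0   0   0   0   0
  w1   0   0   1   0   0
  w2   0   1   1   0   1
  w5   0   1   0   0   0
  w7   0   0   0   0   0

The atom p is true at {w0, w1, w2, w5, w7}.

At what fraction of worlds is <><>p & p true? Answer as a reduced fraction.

3/5

w0: <><>p is F, p is T. ✗
w1: <><>p is T, p is T. ✓
w2: <><>p is T, p is T. ✓
w5: <><>p is T, p is T. ✓
w7: <><>p is F, p is T. ✗
That's 3 of 5 worlds, so 3/5.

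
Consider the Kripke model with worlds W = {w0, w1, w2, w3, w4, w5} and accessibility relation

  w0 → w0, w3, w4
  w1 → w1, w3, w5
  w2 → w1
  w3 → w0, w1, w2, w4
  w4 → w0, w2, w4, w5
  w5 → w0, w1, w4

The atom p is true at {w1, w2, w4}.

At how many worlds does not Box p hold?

w0: Box p is F. ✓
w1: Box p is F. ✓
w2: Box p is T. ✗
w3: Box p is F. ✓
w4: Box p is F. ✓
w5: Box p is F. ✓
Satisfying worlds: {w0, w1, w3, w4, w5}.

5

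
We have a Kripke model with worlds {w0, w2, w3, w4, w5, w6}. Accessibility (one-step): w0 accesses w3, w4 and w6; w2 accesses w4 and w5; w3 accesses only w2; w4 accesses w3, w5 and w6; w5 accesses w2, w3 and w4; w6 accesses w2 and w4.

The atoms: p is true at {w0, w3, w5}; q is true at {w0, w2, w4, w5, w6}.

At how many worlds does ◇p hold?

4

w0: successors {w3, w4, w6}; p there: w3:T, w4:F, w6:F. ✓
w2: successors {w4, w5}; p there: w4:F, w5:T. ✓
w3: successors {w2}; p there: w2:F. ✗
w4: successors {w3, w5, w6}; p there: w3:T, w5:T, w6:F. ✓
w5: successors {w2, w3, w4}; p there: w2:F, w3:T, w4:F. ✓
w6: successors {w2, w4}; p there: w2:F, w4:F. ✗
Satisfying worlds: {w0, w2, w4, w5}.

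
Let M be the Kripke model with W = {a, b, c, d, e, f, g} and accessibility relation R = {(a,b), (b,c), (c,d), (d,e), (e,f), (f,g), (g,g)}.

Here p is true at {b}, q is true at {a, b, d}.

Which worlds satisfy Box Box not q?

{a, c, d, e, f, g}

a: successors {b}; Box not q there: b:T. ✓
b: successors {c}; Box not q there: c:F. ✗
c: successors {d}; Box not q there: d:T. ✓
d: successors {e}; Box not q there: e:T. ✓
e: successors {f}; Box not q there: f:T. ✓
f: successors {g}; Box not q there: g:T. ✓
g: successors {g}; Box not q there: g:T. ✓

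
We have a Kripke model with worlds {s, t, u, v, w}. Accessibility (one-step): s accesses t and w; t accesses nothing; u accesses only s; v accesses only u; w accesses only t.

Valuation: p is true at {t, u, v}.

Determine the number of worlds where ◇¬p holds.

s: successors {t, w}; ¬p there: t:F, w:T. ✓
t: no successors, so ◇¬p fails. ✗
u: successors {s}; ¬p there: s:T. ✓
v: successors {u}; ¬p there: u:F. ✗
w: successors {t}; ¬p there: t:F. ✗
Satisfying worlds: {s, u}.

2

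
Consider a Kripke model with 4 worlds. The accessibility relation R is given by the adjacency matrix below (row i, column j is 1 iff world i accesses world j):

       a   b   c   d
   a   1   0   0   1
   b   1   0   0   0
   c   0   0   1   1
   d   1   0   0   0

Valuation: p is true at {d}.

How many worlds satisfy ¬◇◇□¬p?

0

a: ◇◇□¬p is T. ✗
b: ◇◇□¬p is T. ✗
c: ◇◇□¬p is T. ✗
d: ◇◇□¬p is T. ✗
Satisfying worlds: ∅.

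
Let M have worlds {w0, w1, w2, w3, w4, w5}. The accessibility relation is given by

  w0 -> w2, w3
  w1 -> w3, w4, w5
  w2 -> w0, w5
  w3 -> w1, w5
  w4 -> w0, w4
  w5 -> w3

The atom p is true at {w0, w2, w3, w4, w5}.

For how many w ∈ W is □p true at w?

5

w0: successors {w2, w3}; p there: w2:T, w3:T. ✓
w1: successors {w3, w4, w5}; p there: w3:T, w4:T, w5:T. ✓
w2: successors {w0, w5}; p there: w0:T, w5:T. ✓
w3: successors {w1, w5}; p there: w1:F, w5:T. ✗
w4: successors {w0, w4}; p there: w0:T, w4:T. ✓
w5: successors {w3}; p there: w3:T. ✓
Satisfying worlds: {w0, w1, w2, w4, w5}.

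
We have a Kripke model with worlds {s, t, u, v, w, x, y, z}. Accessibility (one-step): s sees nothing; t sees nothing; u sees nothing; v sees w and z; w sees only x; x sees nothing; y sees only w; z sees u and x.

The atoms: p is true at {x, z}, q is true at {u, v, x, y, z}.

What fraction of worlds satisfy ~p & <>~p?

1/4

s: ~p is T, <>~p is F. ✗
t: ~p is T, <>~p is F. ✗
u: ~p is T, <>~p is F. ✗
v: ~p is T, <>~p is T. ✓
w: ~p is T, <>~p is F. ✗
x: ~p is F, <>~p is F. ✗
y: ~p is T, <>~p is T. ✓
z: ~p is F, <>~p is T. ✗
That's 2 of 8 worlds, so 2/8 = 1/4.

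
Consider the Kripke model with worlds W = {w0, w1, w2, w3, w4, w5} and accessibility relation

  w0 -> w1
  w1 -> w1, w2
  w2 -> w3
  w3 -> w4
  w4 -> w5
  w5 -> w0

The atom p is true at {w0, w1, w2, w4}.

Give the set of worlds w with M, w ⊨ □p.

{w0, w1, w3, w5}

w0: successors {w1}; p there: w1:T. ✓
w1: successors {w1, w2}; p there: w1:T, w2:T. ✓
w2: successors {w3}; p there: w3:F. ✗
w3: successors {w4}; p there: w4:T. ✓
w4: successors {w5}; p there: w5:F. ✗
w5: successors {w0}; p there: w0:T. ✓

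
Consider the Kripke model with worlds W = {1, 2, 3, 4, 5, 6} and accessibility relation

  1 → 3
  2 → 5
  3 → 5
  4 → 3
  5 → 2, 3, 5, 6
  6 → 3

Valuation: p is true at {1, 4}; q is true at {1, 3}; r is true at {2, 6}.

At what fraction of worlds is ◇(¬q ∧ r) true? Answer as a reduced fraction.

1/6

1: successors {3}; ¬q ∧ r there: 3:F. ✗
2: successors {5}; ¬q ∧ r there: 5:F. ✗
3: successors {5}; ¬q ∧ r there: 5:F. ✗
4: successors {3}; ¬q ∧ r there: 3:F. ✗
5: successors {2, 3, 5, 6}; ¬q ∧ r there: 2:T, 3:F, 5:F, 6:T. ✓
6: successors {3}; ¬q ∧ r there: 3:F. ✗
That's 1 of 6 worlds, so 1/6.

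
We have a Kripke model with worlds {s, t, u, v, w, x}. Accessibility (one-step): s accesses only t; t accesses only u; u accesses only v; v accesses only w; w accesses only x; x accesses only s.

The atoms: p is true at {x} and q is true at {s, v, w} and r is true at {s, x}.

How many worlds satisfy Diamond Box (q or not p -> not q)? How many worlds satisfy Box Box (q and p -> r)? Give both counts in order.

3 and 6

For Diamond Box (q or not p -> not q):
s: successors {t}; Box (q or not p -> not q) there: t:T. ✓
t: successors {u}; Box (q or not p -> not q) there: u:F. ✗
u: successors {v}; Box (q or not p -> not q) there: v:F. ✗
v: successors {w}; Box (q or not p -> not q) there: w:T. ✓
w: successors {x}; Box (q or not p -> not q) there: x:F. ✗
x: successors {s}; Box (q or not p -> not q) there: s:T. ✓
— 3 worlds.
For Box Box (q and p -> r):
s: successors {t}; Box (q and p -> r) there: t:T. ✓
t: successors {u}; Box (q and p -> r) there: u:T. ✓
u: successors {v}; Box (q and p -> r) there: v:T. ✓
v: successors {w}; Box (q and p -> r) there: w:T. ✓
w: successors {x}; Box (q and p -> r) there: x:T. ✓
x: successors {s}; Box (q and p -> r) there: s:T. ✓
— 6 worlds.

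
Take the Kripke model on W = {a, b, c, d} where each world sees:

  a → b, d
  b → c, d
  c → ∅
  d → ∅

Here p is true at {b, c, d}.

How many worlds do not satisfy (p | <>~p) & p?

a: p | <>~p is F, p is F. ✗
b: p | <>~p is T, p is T. ✓
c: p | <>~p is T, p is T. ✓
d: p | <>~p is T, p is T. ✓
Satisfying worlds: {b, c, d}.
So (p | <>~p) & p fails at the other 1 world.

1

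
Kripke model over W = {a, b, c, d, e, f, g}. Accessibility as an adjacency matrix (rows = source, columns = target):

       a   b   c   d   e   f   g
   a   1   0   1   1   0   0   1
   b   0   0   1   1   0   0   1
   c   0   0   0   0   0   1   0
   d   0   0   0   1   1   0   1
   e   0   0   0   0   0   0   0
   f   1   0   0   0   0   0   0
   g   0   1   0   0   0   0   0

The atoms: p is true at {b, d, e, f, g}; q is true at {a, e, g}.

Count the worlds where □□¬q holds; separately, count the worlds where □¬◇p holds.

For □□¬q:
a: successors {a, c, d, g}; □¬q there: a:F, c:T, d:F, g:T. ✗
b: successors {c, d, g}; □¬q there: c:T, d:F, g:T. ✗
c: successors {f}; □¬q there: f:F. ✗
d: successors {d, e, g}; □¬q there: d:F, e:T, g:T. ✗
e: no successors, so □□¬q holds vacuously. ✓
f: successors {a}; □¬q there: a:F. ✗
g: successors {b}; □¬q there: b:F. ✗
— 1 world.
For □¬◇p:
a: successors {a, c, d, g}; ¬◇p there: a:F, c:F, d:F, g:F. ✗
b: successors {c, d, g}; ¬◇p there: c:F, d:F, g:F. ✗
c: successors {f}; ¬◇p there: f:T. ✓
d: successors {d, e, g}; ¬◇p there: d:F, e:T, g:F. ✗
e: no successors, so □¬◇p holds vacuously. ✓
f: successors {a}; ¬◇p there: a:F. ✗
g: successors {b}; ¬◇p there: b:F. ✗
— 2 worlds.

1 and 2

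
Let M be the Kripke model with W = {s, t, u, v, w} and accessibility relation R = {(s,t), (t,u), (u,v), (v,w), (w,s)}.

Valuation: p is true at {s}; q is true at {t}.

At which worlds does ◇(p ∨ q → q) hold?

{s, t, u, v}

s: successors {t}; p ∨ q → q there: t:T. ✓
t: successors {u}; p ∨ q → q there: u:T. ✓
u: successors {v}; p ∨ q → q there: v:T. ✓
v: successors {w}; p ∨ q → q there: w:T. ✓
w: successors {s}; p ∨ q → q there: s:F. ✗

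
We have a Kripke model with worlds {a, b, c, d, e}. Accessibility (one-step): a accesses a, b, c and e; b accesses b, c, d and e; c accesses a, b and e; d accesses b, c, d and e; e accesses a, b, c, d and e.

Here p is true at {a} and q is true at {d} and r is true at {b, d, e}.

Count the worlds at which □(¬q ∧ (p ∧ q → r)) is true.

2

a: successors {a, b, c, e}; ¬q ∧ (p ∧ q → r) there: a:T, b:T, c:T, e:T. ✓
b: successors {b, c, d, e}; ¬q ∧ (p ∧ q → r) there: b:T, c:T, d:F, e:T. ✗
c: successors {a, b, e}; ¬q ∧ (p ∧ q → r) there: a:T, b:T, e:T. ✓
d: successors {b, c, d, e}; ¬q ∧ (p ∧ q → r) there: b:T, c:T, d:F, e:T. ✗
e: successors {a, b, c, d, e}; ¬q ∧ (p ∧ q → r) there: a:T, b:T, c:T, d:F, e:T. ✗
Satisfying worlds: {a, c}.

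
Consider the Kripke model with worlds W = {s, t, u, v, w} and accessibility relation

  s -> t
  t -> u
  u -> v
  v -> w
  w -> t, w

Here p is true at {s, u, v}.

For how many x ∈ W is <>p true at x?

s: successors {t}; p there: t:F. ✗
t: successors {u}; p there: u:T. ✓
u: successors {v}; p there: v:T. ✓
v: successors {w}; p there: w:F. ✗
w: successors {t, w}; p there: t:F, w:F. ✗
Satisfying worlds: {t, u}.

2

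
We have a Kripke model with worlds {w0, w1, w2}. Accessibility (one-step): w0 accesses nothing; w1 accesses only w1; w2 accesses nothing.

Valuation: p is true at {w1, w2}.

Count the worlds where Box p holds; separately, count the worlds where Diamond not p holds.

3 and 0

For Box p:
w0: no successors, so Box p holds vacuously. ✓
w1: successors {w1}; p there: w1:T. ✓
w2: no successors, so Box p holds vacuously. ✓
— 3 worlds.
For Diamond not p:
w0: no successors, so Diamond not p fails. ✗
w1: successors {w1}; not p there: w1:F. ✗
w2: no successors, so Diamond not p fails. ✗
— 0 worlds.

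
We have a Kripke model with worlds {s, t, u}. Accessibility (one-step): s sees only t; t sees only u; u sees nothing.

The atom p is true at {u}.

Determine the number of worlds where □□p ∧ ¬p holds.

s: □□p is T, ¬p is T. ✓
t: □□p is T, ¬p is T. ✓
u: □□p is T, ¬p is F. ✗
Satisfying worlds: {s, t}.

2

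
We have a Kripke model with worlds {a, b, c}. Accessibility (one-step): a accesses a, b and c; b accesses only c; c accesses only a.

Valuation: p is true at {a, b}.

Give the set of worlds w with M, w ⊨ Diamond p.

{a, c}

a: successors {a, b, c}; p there: a:T, b:T, c:F. ✓
b: successors {c}; p there: c:F. ✗
c: successors {a}; p there: a:T. ✓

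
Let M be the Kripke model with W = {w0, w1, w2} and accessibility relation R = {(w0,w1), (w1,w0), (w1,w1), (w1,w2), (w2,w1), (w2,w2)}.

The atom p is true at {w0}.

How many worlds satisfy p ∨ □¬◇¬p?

1

w0: p is T, □¬◇¬p is F. ✓
w1: p is F, □¬◇¬p is F. ✗
w2: p is F, □¬◇¬p is F. ✗
Satisfying worlds: {w0}.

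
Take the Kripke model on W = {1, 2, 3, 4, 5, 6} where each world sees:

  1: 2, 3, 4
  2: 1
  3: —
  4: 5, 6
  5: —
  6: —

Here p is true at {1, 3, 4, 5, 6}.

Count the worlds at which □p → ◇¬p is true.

1: □p is F, ◇¬p is T. ✓
2: □p is T, ◇¬p is F. ✗
3: □p is T, ◇¬p is F. ✗
4: □p is T, ◇¬p is F. ✗
5: □p is T, ◇¬p is F. ✗
6: □p is T, ◇¬p is F. ✗
Satisfying worlds: {1}.

1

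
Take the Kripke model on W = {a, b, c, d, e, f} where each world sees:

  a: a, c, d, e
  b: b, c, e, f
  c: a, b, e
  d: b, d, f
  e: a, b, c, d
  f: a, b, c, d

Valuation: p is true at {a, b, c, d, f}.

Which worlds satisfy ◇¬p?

{a, b, c}

a: successors {a, c, d, e}; ¬p there: a:F, c:F, d:F, e:T. ✓
b: successors {b, c, e, f}; ¬p there: b:F, c:F, e:T, f:F. ✓
c: successors {a, b, e}; ¬p there: a:F, b:F, e:T. ✓
d: successors {b, d, f}; ¬p there: b:F, d:F, f:F. ✗
e: successors {a, b, c, d}; ¬p there: a:F, b:F, c:F, d:F. ✗
f: successors {a, b, c, d}; ¬p there: a:F, b:F, c:F, d:F. ✗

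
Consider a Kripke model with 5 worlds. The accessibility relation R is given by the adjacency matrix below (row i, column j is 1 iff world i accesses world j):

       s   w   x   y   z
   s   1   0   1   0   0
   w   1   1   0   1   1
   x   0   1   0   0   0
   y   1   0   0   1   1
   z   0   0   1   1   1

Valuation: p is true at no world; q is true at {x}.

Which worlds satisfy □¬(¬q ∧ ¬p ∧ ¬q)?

s: successors {s, x}; ¬(¬q ∧ ¬p ∧ ¬q) there: s:F, x:T. ✗
w: successors {s, w, y, z}; ¬(¬q ∧ ¬p ∧ ¬q) there: s:F, w:F, y:F, z:F. ✗
x: successors {w}; ¬(¬q ∧ ¬p ∧ ¬q) there: w:F. ✗
y: successors {s, y, z}; ¬(¬q ∧ ¬p ∧ ¬q) there: s:F, y:F, z:F. ✗
z: successors {x, y, z}; ¬(¬q ∧ ¬p ∧ ¬q) there: x:T, y:F, z:F. ✗

∅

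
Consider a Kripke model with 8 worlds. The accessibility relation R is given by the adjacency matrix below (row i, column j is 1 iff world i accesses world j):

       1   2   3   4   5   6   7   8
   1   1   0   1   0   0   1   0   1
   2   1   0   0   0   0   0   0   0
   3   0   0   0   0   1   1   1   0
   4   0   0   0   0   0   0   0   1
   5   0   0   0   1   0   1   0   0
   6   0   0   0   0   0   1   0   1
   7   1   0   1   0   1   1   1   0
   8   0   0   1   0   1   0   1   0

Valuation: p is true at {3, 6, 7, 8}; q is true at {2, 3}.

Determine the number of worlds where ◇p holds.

7

1: successors {1, 3, 6, 8}; p there: 1:F, 3:T, 6:T, 8:T. ✓
2: successors {1}; p there: 1:F. ✗
3: successors {5, 6, 7}; p there: 5:F, 6:T, 7:T. ✓
4: successors {8}; p there: 8:T. ✓
5: successors {4, 6}; p there: 4:F, 6:T. ✓
6: successors {6, 8}; p there: 6:T, 8:T. ✓
7: successors {1, 3, 5, 6, 7}; p there: 1:F, 3:T, 5:F, 6:T, 7:T. ✓
8: successors {3, 5, 7}; p there: 3:T, 5:F, 7:T. ✓
Satisfying worlds: {1, 3, 4, 5, 6, 7, 8}.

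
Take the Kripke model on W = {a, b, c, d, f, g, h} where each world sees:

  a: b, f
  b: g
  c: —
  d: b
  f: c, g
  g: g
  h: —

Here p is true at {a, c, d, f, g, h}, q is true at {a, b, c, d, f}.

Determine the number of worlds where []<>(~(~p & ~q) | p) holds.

6

a: successors {b, f}; <>(~(~p & ~q) | p) there: b:T, f:T. ✓
b: successors {g}; <>(~(~p & ~q) | p) there: g:T. ✓
c: no successors, so []<>(~(~p & ~q) | p) holds vacuously. ✓
d: successors {b}; <>(~(~p & ~q) | p) there: b:T. ✓
f: successors {c, g}; <>(~(~p & ~q) | p) there: c:F, g:T. ✗
g: successors {g}; <>(~(~p & ~q) | p) there: g:T. ✓
h: no successors, so []<>(~(~p & ~q) | p) holds vacuously. ✓
Satisfying worlds: {a, b, c, d, g, h}.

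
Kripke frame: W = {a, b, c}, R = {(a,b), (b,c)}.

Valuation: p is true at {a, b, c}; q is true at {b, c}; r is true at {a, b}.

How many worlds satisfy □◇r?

1

a: successors {b}; ◇r there: b:F. ✗
b: successors {c}; ◇r there: c:F. ✗
c: no successors, so □◇r holds vacuously. ✓
Satisfying worlds: {c}.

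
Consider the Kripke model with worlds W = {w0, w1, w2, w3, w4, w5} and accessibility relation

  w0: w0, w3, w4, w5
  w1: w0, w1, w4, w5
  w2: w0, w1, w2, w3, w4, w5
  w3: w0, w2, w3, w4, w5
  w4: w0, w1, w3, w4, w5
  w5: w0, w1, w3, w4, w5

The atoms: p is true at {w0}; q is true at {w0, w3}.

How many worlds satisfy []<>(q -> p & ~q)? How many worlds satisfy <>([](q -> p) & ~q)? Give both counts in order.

For []<>(q -> p & ~q):
w0: successors {w0, w3, w4, w5}; <>(q -> p & ~q) there: w0:T, w3:T, w4:T, w5:T. ✓
w1: successors {w0, w1, w4, w5}; <>(q -> p & ~q) there: w0:T, w1:T, w4:T, w5:T. ✓
w2: successors {w0, w1, w2, w3, w4, w5}; <>(q -> p & ~q) there: w0:T, w1:T, w2:T, w3:T, w4:T, w5:T. ✓
w3: successors {w0, w2, w3, w4, w5}; <>(q -> p & ~q) there: w0:T, w2:T, w3:T, w4:T, w5:T. ✓
w4: successors {w0, w1, w3, w4, w5}; <>(q -> p & ~q) there: w0:T, w1:T, w3:T, w4:T, w5:T. ✓
w5: successors {w0, w1, w3, w4, w5}; <>(q -> p & ~q) there: w0:T, w1:T, w3:T, w4:T, w5:T. ✓
— 6 worlds.
For <>([](q -> p) & ~q):
w0: successors {w0, w3, w4, w5}; [](q -> p) & ~q there: w0:F, w3:F, w4:F, w5:F. ✗
w1: successors {w0, w1, w4, w5}; [](q -> p) & ~q there: w0:F, w1:T, w4:F, w5:F. ✓
w2: successors {w0, w1, w2, w3, w4, w5}; [](q -> p) & ~q there: w0:F, w1:T, w2:F, w3:F, w4:F, w5:F. ✓
w3: successors {w0, w2, w3, w4, w5}; [](q -> p) & ~q there: w0:F, w2:F, w3:F, w4:F, w5:F. ✗
w4: successors {w0, w1, w3, w4, w5}; [](q -> p) & ~q there: w0:F, w1:T, w3:F, w4:F, w5:F. ✓
w5: successors {w0, w1, w3, w4, w5}; [](q -> p) & ~q there: w0:F, w1:T, w3:F, w4:F, w5:F. ✓
— 4 worlds.

6 and 4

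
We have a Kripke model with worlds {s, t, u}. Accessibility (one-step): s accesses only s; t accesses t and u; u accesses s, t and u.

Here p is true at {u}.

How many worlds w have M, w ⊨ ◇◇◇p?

2

s: successors {s}; ◇◇p there: s:F. ✗
t: successors {t, u}; ◇◇p there: t:T, u:T. ✓
u: successors {s, t, u}; ◇◇p there: s:F, t:T, u:T. ✓
Satisfying worlds: {t, u}.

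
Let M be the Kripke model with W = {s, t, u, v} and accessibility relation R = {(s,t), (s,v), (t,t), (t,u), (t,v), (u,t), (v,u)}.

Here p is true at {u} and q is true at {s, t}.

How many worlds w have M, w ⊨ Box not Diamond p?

1

s: successors {t, v}; not Diamond p there: t:F, v:F. ✗
t: successors {t, u, v}; not Diamond p there: t:F, u:T, v:F. ✗
u: successors {t}; not Diamond p there: t:F. ✗
v: successors {u}; not Diamond p there: u:T. ✓
Satisfying worlds: {v}.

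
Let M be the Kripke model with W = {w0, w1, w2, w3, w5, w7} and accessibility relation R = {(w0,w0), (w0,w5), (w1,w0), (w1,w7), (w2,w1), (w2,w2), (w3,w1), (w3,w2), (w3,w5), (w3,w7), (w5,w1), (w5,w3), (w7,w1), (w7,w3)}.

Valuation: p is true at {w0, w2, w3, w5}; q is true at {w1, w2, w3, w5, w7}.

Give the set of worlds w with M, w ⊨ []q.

{w2, w3, w5, w7}

w0: successors {w0, w5}; q there: w0:F, w5:T. ✗
w1: successors {w0, w7}; q there: w0:F, w7:T. ✗
w2: successors {w1, w2}; q there: w1:T, w2:T. ✓
w3: successors {w1, w2, w5, w7}; q there: w1:T, w2:T, w5:T, w7:T. ✓
w5: successors {w1, w3}; q there: w1:T, w3:T. ✓
w7: successors {w1, w3}; q there: w1:T, w3:T. ✓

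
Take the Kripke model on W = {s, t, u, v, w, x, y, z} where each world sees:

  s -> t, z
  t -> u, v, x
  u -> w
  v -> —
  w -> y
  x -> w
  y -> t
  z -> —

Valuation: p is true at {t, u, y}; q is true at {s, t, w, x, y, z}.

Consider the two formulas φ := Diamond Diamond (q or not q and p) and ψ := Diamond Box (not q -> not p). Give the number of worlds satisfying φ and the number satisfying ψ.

6 and 5

For Diamond Diamond (q or not q and p):
s: successors {t, z}; Diamond (q or not q and p) there: t:T, z:F. ✓
t: successors {u, v, x}; Diamond (q or not q and p) there: u:T, v:F, x:T. ✓
u: successors {w}; Diamond (q or not q and p) there: w:T. ✓
v: no successors, so Diamond Diamond (q or not q and p) fails. ✗
w: successors {y}; Diamond (q or not q and p) there: y:T. ✓
x: successors {w}; Diamond (q or not q and p) there: w:T. ✓
y: successors {t}; Diamond (q or not q and p) there: t:T. ✓
z: no successors, so Diamond Diamond (q or not q and p) fails. ✗
— 6 worlds.
For Diamond Box (not q -> not p):
s: successors {t, z}; Box (not q -> not p) there: t:F, z:T. ✓
t: successors {u, v, x}; Box (not q -> not p) there: u:T, v:T, x:T. ✓
u: successors {w}; Box (not q -> not p) there: w:T. ✓
v: no successors, so Diamond Box (not q -> not p) fails. ✗
w: successors {y}; Box (not q -> not p) there: y:T. ✓
x: successors {w}; Box (not q -> not p) there: w:T. ✓
y: successors {t}; Box (not q -> not p) there: t:F. ✗
z: no successors, so Diamond Box (not q -> not p) fails. ✗
— 5 worlds.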